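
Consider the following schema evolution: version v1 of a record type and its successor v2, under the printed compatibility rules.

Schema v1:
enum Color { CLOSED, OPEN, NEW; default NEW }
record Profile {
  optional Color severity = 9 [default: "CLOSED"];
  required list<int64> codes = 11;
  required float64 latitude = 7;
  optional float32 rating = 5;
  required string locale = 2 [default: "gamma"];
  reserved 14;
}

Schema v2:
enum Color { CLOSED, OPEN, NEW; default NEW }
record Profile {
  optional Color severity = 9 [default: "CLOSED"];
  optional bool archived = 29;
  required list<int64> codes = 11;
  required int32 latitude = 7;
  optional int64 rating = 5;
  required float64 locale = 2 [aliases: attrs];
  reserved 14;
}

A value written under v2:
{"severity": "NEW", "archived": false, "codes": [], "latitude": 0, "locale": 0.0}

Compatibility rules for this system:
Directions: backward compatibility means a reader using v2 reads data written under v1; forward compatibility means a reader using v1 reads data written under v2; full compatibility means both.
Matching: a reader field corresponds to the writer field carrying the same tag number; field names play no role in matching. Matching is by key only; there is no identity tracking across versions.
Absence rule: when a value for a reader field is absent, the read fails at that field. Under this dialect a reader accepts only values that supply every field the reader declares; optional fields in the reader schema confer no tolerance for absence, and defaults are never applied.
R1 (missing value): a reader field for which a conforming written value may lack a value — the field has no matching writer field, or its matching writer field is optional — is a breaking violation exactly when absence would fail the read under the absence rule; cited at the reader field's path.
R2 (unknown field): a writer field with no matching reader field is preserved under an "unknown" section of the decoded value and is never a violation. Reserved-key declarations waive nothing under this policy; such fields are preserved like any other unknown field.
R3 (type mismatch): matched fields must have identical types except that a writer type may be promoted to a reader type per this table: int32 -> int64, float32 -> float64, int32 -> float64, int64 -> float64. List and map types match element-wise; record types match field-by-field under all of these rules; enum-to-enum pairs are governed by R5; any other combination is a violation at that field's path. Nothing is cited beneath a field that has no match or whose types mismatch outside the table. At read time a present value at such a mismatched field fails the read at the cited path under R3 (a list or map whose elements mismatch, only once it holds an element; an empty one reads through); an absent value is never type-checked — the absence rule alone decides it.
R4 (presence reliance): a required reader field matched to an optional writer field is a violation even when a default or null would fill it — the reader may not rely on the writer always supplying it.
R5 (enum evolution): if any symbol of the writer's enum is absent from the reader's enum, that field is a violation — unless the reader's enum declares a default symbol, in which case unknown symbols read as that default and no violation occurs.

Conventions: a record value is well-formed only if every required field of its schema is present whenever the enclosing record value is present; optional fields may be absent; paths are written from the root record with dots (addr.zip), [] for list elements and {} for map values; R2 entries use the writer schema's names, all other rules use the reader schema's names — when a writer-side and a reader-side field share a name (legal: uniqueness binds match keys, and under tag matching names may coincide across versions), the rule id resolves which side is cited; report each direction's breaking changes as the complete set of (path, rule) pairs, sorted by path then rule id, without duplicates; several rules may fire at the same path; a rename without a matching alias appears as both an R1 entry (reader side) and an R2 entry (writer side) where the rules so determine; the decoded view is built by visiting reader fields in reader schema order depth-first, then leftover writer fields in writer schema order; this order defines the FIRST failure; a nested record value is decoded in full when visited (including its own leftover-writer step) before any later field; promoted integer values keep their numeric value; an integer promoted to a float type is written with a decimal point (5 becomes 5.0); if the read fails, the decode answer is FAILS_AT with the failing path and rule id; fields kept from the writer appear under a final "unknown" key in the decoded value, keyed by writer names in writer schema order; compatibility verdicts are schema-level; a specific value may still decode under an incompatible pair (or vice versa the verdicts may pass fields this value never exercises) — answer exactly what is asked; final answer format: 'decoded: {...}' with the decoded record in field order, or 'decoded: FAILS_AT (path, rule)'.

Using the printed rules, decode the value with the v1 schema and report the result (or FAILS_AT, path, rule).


decoded: FAILS_AT (rating, R1)

each type pair in Profile: writer, then reader
decode walk for Profile under reader schema v1:
  severity := "NEW"
  codes := []
  latitude := 0.0 (int32 -> float64)
  read fails at rating under R1 (no fill)
  => FAILS_AT (rating, R1)
the other Profile changes do not affect what is asked:
  added field archived to record Profile: optional bool, tag 29 (in v2 it sits immediately before codes) -> matters for Profile compatibility verdicts, not for this value's decode
  field locale in record Profile: type string changed to float64 (its default is dropped) -> matters for Profile compatibility verdicts, not for this value's decode
  field latitude in record Profile: type float64 changed to int32 -> matters for Profile compatibility verdicts, not for this value's decode


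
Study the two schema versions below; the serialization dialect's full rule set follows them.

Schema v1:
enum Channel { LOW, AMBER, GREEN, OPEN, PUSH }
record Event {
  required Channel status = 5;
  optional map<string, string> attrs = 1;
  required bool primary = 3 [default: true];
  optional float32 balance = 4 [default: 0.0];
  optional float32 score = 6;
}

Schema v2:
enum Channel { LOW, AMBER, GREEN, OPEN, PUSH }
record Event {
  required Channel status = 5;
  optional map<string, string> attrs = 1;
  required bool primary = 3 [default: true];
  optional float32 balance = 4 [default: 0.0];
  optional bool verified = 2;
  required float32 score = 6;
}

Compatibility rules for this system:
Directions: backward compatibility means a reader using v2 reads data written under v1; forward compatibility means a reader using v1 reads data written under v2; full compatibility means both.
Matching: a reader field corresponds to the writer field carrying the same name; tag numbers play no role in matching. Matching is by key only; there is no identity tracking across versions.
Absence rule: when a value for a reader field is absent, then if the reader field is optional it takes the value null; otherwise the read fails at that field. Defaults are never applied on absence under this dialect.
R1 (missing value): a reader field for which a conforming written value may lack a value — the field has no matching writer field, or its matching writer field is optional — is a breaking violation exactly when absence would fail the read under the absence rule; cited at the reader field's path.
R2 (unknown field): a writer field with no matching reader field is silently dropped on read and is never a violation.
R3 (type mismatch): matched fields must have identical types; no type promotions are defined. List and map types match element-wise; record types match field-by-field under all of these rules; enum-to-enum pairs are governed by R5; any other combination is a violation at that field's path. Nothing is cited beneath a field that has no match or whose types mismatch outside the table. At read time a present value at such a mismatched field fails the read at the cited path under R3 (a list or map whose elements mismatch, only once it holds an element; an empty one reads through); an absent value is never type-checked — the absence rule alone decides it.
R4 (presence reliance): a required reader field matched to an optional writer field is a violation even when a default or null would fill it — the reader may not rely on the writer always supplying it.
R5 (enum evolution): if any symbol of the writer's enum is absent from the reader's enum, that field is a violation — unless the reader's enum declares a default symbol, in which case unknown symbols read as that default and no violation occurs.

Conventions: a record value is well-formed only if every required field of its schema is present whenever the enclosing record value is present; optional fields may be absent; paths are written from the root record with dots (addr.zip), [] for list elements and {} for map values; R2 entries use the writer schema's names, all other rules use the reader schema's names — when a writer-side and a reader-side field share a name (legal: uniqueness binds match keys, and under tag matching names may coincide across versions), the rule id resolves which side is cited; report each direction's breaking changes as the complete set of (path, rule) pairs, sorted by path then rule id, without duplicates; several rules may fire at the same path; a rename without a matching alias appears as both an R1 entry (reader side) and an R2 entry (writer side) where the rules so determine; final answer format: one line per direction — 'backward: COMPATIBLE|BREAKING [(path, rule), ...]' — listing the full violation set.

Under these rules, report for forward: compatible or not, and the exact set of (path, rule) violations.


the writer's type comes first in each Event pair
forward pass over Event, reader schema v1, writer schema v2:
  writer required, Channel -> Channel: reader status maps from writer status
  writer optional, map<string, string> -> map<string, string>: reader attrs maps from writer attrs
  writer required, bool -> bool: reader primary maps from writer primary
  writer optional, float32 -> float32: reader balance maps from writer balance
  writer required, float32 -> float32: reader score maps from writer score
  writer verified: unknown to reader
  => forward: COMPATIBLE
diffs on Event not affecting the asked answer:
  field score in record Event: optional changed to required -> its effect on Event is confined to the backward direction, not asked
  added field verified to record Event: optional bool, tag 2 (in v2 it sits immediately before score) -> fires no rule on Event, leaving the asked answer as it is

forward: COMPATIBLE []


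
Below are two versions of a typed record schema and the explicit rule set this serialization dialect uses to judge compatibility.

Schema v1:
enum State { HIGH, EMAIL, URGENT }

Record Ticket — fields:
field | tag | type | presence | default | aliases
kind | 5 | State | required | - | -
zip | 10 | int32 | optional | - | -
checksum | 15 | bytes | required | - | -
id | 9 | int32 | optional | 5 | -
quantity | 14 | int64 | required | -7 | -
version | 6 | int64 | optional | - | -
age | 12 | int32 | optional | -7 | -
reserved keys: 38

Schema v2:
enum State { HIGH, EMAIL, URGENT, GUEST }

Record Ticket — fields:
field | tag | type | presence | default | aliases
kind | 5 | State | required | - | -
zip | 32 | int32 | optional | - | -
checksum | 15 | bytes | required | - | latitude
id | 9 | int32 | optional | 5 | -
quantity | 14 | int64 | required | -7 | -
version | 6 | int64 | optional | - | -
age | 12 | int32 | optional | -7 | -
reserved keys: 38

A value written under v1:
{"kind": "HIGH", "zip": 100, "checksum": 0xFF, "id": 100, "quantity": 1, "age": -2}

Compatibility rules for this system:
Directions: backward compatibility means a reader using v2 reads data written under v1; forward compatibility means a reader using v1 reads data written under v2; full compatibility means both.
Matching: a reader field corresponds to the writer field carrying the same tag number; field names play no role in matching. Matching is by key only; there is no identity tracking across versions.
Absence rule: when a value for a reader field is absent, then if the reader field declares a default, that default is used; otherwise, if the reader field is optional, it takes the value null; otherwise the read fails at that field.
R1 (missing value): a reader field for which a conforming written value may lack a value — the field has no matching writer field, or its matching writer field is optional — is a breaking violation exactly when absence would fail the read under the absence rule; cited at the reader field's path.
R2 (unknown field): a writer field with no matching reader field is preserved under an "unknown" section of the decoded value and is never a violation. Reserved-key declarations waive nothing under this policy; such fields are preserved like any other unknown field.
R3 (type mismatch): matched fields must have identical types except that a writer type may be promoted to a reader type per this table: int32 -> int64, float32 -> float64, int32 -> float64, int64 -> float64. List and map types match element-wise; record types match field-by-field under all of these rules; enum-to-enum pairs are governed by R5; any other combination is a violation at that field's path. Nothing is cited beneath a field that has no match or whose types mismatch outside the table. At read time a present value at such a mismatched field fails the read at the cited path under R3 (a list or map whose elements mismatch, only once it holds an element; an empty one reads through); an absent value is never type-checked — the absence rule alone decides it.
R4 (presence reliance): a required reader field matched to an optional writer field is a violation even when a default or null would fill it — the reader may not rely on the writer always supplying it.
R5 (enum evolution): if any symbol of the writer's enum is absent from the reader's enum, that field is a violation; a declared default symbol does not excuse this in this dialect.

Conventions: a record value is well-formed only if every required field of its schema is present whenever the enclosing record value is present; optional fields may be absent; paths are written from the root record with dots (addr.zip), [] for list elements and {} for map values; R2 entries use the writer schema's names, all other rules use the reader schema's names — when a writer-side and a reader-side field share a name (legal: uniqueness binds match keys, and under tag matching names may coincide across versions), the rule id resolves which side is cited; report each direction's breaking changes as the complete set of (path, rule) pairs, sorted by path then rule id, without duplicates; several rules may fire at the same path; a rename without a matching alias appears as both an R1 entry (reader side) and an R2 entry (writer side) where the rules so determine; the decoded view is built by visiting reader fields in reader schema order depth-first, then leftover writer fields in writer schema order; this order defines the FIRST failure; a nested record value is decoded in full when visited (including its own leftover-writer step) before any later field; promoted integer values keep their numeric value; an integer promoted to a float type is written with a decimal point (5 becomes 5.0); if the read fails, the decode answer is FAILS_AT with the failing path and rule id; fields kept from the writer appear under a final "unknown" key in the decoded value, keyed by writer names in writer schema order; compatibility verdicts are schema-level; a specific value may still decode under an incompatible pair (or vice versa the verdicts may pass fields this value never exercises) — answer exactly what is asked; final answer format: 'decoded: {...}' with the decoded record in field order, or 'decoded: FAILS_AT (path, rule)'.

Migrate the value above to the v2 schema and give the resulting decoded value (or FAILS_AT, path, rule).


decoded: {"kind": "HIGH", "zip": null, "checksum": 0xFF, "id": 100, "quantity": 1, "version": null, "age": -2, "unknown": {"zip": 100}}

the writer's type comes first in each Ticket pair
decoding the Ticket value with the v2 reader:
  kind := "HIGH"
  zip := null (not supplied -> null)
  checksum := 0xFF
  id := 100
  quantity := 1
  version := null (not supplied -> null)
  age := -2
  writer zip: kept under "unknown"
  => decoded: {"kind": "HIGH", "zip": null, "checksum": 0xFF, "id": 100, "quantity": 1, "version": null, "age": -2, "unknown": {"zip": 100}}
diffs on Ticket not affecting the asked answer:
  enum State (field kind in record Ticket): symbol GUEST added -> shifts the Ticket verdicts, not this decode


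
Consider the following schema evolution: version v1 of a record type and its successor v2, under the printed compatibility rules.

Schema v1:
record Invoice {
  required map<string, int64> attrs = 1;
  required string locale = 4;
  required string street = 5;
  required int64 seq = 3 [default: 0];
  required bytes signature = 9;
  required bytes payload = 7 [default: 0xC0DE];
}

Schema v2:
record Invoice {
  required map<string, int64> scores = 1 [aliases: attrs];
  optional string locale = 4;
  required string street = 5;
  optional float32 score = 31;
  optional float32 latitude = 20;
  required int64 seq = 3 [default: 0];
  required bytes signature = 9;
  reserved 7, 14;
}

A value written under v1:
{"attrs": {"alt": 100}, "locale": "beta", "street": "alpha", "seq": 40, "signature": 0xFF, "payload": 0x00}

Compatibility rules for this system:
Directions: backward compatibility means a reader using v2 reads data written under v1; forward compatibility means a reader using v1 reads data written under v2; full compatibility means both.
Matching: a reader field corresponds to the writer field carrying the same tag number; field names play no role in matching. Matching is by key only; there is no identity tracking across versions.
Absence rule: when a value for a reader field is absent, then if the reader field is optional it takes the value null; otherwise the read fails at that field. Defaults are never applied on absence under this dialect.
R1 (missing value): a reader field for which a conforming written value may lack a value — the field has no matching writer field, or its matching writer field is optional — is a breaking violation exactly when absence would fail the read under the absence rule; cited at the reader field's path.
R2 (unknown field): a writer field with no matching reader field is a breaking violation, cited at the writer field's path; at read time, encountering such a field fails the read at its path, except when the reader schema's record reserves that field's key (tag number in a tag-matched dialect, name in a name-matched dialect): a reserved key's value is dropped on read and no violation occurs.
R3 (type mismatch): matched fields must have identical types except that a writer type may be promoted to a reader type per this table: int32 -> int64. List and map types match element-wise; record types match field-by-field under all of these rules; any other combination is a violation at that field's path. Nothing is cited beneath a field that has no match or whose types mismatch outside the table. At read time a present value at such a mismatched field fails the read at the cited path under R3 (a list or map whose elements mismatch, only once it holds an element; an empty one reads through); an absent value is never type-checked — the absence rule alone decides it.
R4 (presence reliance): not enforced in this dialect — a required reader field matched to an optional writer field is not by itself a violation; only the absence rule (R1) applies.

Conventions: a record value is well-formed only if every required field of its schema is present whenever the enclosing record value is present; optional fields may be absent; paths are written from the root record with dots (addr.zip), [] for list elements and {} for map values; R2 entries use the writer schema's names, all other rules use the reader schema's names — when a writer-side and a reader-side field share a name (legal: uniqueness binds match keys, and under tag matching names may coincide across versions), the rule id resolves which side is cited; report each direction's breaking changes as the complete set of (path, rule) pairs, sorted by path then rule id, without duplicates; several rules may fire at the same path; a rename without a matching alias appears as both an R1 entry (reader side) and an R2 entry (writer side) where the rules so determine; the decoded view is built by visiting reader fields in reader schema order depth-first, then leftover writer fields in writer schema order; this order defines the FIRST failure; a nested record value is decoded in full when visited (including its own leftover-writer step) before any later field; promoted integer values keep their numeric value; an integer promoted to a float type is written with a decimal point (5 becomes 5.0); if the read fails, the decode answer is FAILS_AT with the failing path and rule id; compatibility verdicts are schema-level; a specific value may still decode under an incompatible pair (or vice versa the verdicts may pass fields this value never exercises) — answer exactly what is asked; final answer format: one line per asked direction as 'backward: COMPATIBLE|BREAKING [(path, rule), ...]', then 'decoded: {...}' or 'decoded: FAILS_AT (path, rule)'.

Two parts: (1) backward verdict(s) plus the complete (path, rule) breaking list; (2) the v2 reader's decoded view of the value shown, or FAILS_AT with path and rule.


backward: COMPATIBLE []; decoded: {"scores": {"alt": 100}, "locale": "beta", "street": "alpha", "score": null, "latitude": null, "seq": 40, "signature": 0xFF}

arrows below run writer -> reader for Invoice
backward on Invoice — v2 reading data written by v1:
  map<string, int64> -> map<string, int64>, writer required: scores aligns to attrs
  string -> string, writer required: locale aligns to locale
  string -> string, writer required: street aligns to street
  no writer field matches reader score
  no writer field matches reader latitude
  int64 -> int64, writer required: seq aligns to seq
  bytes -> bytes, writer required: signature aligns to signature
  leftover writer field: payload
  nothing fires on Invoice: backward is COMPATIBLE
decode (reader v2):
  scores := {"alt": 100} (from writer attrs)
  locale := "beta"
  street := "alpha"
  score := null (missing; optional => null)
  latitude := null (missing; optional => null)
  seq := 40
  signature := 0xFF
  writer payload: reserved -> dropped
  => decoded: {"scores": {"alt": 100}, "locale": "beta", "street": "alpha", "score": null, "latitude": null, "seq": 40, "signature": 0xFF}
diffs on Invoice not affecting the asked answer:
  field locale in record Invoice: required changed to optional -> its effect on Invoice is confined to the forward direction, not asked


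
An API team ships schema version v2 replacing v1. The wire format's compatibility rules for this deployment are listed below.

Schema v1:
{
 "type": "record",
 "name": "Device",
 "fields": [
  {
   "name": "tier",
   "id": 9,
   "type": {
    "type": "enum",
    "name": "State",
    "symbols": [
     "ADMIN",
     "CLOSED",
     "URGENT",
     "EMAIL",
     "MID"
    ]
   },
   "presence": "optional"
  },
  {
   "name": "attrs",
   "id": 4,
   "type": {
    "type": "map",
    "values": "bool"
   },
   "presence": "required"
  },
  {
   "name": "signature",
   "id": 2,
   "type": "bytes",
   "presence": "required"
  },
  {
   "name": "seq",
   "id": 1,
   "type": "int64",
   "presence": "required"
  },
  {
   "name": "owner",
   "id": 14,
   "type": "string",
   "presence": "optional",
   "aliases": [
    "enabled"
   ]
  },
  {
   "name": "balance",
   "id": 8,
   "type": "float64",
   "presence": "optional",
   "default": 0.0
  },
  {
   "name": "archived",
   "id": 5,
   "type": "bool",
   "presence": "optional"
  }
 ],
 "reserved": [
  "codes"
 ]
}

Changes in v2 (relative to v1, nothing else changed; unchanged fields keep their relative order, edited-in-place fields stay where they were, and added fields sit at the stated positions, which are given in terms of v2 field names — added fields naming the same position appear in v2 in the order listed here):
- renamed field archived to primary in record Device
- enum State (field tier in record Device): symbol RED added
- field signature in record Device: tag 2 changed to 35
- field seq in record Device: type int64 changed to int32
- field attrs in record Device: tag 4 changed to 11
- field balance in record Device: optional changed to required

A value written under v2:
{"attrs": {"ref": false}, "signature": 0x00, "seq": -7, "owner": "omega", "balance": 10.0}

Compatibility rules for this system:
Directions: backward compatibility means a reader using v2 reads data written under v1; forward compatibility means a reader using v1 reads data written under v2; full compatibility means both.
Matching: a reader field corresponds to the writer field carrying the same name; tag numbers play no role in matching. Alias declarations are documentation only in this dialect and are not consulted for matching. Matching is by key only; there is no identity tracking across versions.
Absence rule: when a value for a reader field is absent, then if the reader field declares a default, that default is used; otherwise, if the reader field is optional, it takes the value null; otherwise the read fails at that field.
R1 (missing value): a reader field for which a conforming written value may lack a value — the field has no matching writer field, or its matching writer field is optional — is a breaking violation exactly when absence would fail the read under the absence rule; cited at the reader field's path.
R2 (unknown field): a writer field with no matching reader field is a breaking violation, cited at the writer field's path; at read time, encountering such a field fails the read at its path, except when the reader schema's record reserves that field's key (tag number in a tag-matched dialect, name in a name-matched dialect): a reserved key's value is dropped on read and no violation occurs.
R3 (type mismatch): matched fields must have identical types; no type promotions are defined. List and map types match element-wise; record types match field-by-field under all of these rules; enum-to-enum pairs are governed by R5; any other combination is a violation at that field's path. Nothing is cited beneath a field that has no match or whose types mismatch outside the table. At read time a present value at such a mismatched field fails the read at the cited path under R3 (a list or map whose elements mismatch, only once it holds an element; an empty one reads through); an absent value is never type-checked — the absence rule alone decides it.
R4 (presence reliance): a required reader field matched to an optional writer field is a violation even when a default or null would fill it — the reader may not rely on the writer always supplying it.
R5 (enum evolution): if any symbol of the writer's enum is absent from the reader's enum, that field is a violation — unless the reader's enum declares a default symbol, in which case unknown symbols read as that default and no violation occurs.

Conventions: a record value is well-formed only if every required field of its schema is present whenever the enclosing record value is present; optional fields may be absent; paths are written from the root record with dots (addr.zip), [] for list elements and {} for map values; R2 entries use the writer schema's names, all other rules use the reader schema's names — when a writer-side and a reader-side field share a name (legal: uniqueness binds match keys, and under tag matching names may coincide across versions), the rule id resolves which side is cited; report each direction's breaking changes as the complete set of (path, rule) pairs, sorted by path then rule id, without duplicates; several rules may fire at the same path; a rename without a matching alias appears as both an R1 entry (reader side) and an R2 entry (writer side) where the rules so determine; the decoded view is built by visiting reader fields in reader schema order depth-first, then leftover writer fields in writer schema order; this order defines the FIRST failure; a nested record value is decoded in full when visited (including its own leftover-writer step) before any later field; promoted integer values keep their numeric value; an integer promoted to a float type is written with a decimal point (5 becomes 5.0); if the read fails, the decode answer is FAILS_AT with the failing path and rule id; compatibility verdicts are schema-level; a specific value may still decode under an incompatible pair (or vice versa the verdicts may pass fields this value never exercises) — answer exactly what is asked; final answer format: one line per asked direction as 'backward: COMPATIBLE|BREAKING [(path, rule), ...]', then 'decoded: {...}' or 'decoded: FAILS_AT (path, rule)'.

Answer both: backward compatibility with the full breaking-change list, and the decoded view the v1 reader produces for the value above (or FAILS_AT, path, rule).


backward: BREAKING [(archived, R2), (balance, R4), (seq, R3)]; decoded: FAILS_AT (seq, R3)

arrows below run writer -> reader for Device
backward pass over Device, reader schema v2, writer schema v1:
  State -> State, writer optional: tier aligns to tier
  map<string, bool> -> map<string, bool>, writer required: attrs aligns to attrs
  bytes -> bytes, writer required: signature aligns to signature
  int64 -> int32, writer required: seq aligns to seq
  string -> string, writer optional: owner aligns to owner
  float64 -> float64, writer optional: balance aligns to balance
  primary has no writer counterpart
  writer archived: unknown to reader
  rule R2 violated at archived
  rule R4 violated at balance
  rule R3 violated at seq
  => backward: BREAKING (3)
decode walk for Device under reader schema v1:
  tier := null (not supplied -> null)
  attrs := {"ref": false}
  signature := 0x00
  read fails at seq under R3
  => FAILS_AT (seq, R3)
the other Device changes do not affect what is asked:
  enum State (field tier in record Device): symbol RED added -> fires only in the forward direction of Device, which is not asked here
  field signature in record Device: tag 2 changed to 35 -> triggers nothing under Device's printed rules — same verdict
  field attrs in record Device: tag 4 changed to 11 -> triggers nothing under Device's printed rules — same verdict


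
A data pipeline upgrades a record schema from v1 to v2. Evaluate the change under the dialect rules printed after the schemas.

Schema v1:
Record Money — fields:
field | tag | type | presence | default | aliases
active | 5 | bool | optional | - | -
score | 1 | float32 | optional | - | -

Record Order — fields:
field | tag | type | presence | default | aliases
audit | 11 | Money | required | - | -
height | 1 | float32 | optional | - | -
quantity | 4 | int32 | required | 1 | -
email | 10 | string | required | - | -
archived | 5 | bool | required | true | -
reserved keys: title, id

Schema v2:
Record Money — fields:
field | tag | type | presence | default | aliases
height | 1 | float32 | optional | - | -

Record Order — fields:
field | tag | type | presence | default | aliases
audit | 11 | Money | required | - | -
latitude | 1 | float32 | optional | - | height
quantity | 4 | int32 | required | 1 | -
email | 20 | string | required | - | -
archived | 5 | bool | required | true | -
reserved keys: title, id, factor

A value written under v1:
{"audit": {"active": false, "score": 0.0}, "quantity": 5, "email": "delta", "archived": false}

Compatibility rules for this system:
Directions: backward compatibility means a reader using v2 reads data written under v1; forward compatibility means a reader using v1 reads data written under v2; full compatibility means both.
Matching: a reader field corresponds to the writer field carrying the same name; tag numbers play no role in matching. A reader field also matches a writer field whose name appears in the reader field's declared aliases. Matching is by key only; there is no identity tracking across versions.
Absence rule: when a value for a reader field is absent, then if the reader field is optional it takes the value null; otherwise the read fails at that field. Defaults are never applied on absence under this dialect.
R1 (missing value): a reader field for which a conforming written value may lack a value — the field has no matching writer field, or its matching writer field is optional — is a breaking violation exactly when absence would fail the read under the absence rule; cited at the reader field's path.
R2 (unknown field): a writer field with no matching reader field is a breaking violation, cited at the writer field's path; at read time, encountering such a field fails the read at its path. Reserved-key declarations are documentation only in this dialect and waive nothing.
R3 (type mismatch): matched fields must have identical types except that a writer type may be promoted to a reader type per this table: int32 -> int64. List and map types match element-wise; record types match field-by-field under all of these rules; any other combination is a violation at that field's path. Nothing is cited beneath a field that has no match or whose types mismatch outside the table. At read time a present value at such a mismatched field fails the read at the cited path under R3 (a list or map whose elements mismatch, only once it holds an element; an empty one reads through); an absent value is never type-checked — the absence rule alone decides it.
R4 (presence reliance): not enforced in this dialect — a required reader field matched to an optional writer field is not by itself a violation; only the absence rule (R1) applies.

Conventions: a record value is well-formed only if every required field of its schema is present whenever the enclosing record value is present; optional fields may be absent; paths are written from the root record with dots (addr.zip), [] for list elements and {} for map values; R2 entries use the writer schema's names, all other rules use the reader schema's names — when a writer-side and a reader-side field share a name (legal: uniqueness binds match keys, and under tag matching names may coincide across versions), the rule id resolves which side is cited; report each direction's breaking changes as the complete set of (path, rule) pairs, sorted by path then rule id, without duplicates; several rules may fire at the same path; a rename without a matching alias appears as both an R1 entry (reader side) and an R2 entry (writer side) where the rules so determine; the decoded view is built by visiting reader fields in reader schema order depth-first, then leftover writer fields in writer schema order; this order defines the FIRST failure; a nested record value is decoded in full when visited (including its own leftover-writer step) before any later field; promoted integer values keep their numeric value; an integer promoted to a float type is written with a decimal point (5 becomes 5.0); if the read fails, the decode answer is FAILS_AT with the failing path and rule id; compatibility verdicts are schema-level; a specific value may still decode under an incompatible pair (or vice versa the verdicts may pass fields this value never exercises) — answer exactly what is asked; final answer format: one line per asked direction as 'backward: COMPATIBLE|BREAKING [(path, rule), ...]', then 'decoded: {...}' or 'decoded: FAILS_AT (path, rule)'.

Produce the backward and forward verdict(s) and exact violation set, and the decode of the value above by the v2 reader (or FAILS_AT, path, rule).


backward: BREAKING [(audit.active, R2), (audit.score, R2)]; forward: BREAKING [(audit.height, R2), (latitude, R2)]; decoded: FAILS_AT (audit.active, R2)

arrows below run writer -> reader for Order
backward analysis of Order with v2 as reader and v1 as writer:
  Money -> Money, writer required: audit aligns to audit
  float32 -> float32, writer optional: latitude aligns to height
  int32 -> int32, writer required: quantity aligns to quantity
  string -> string, writer required: email aligns to email
  bool -> bool, writer required: archived aligns to archived
  audit.height: no writer-side match
  writer audit.active: unknown to reader
  writer audit.score: unknown to reader
  breaking: (audit.active, R2)
  breaking: (audit.score, R2)
  backward on Order therefore BREAKING (2)
forward analysis of Order with v1 as reader and v2 as writer:
  Money -> Money, writer required: audit aligns to audit
  height: no writer-side match
  int32 -> int32, writer required: quantity aligns to quantity
  string -> string, writer required: email aligns to email
  bool -> bool, writer required: archived aligns to archived
  writer latitude: unknown to reader
  audit.active: no writer-side match
  audit.score: no writer-side match
  writer audit.height: unknown to reader
  breaking: (audit.height, R2)
  breaking: (latitude, R2)
  forward on Order therefore BREAKING (2)
decode walk for Order under reader schema v2:
  audit.height := null (not supplied -> null)
  read fails at audit.active under R2 (unknown field)
  => FAILS_AT (audit.active, R2)


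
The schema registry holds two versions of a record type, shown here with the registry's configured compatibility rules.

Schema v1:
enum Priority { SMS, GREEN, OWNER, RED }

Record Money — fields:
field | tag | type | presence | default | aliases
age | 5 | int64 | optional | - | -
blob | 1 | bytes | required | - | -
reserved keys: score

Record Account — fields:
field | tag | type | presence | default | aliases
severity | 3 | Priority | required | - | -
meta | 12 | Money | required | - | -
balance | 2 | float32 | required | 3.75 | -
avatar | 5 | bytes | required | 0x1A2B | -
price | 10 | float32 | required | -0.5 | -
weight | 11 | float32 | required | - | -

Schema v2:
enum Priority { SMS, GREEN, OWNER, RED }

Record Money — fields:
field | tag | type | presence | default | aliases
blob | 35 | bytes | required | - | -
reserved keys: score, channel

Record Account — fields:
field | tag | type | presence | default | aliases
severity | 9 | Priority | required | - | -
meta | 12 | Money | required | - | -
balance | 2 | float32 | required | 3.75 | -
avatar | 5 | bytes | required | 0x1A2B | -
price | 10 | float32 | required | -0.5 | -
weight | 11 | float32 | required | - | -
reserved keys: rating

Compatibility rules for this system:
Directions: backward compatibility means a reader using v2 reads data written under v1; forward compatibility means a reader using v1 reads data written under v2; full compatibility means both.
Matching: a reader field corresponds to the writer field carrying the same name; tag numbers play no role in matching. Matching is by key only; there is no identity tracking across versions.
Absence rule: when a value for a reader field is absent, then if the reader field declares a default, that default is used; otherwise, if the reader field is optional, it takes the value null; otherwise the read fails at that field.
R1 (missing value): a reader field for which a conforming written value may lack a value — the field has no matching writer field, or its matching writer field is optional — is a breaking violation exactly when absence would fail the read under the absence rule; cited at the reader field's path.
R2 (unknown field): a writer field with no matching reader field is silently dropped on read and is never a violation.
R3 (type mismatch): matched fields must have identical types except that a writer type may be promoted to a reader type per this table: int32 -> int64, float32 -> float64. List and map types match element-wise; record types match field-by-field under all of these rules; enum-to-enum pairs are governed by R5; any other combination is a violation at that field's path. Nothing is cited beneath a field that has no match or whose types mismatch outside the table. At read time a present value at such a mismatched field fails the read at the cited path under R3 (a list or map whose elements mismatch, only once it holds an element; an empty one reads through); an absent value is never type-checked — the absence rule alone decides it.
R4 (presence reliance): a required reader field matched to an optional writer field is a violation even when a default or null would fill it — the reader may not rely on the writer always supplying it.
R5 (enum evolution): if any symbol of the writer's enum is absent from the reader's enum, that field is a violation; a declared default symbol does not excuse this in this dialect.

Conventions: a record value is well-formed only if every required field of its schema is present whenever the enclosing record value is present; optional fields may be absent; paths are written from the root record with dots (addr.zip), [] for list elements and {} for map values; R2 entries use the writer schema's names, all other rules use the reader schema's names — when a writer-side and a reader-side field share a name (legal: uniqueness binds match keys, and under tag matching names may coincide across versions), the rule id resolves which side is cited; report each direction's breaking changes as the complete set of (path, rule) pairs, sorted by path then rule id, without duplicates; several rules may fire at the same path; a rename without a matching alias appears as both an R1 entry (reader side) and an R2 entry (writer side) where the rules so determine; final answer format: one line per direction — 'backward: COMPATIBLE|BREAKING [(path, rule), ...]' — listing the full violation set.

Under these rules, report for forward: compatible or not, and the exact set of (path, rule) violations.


the writer's type comes first in each Account pair
forward for Account (reader v1, writer v2):
  writer required, Priority -> Priority: reader severity maps from writer severity
  writer required, Money -> Money: reader meta maps from writer meta
  writer required, float32 -> float32: reader balance maps from writer balance
  writer required, bytes -> bytes: reader avatar maps from writer avatar
  writer required, float32 -> float32: reader price maps from writer price
  writer required, float32 -> float32: reader weight maps from writer weight
  no writer field matches reader meta.age
  writer required, bytes -> bytes: reader meta.blob maps from writer meta.blob
  => forward: COMPATIBLE
the rest of the Account diff is inert for this question:
  removed field age from record Money -> fires no rule on Account, leaving the asked answer as it is
  field blob in record Money: tag 1 changed to 35 -> fires no rule on Account, leaving the asked answer as it is
  field severity in record Account: tag 3 changed to 9 -> fires no rule on Account, leaving the asked answer as it is

forward: COMPATIBLE []
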